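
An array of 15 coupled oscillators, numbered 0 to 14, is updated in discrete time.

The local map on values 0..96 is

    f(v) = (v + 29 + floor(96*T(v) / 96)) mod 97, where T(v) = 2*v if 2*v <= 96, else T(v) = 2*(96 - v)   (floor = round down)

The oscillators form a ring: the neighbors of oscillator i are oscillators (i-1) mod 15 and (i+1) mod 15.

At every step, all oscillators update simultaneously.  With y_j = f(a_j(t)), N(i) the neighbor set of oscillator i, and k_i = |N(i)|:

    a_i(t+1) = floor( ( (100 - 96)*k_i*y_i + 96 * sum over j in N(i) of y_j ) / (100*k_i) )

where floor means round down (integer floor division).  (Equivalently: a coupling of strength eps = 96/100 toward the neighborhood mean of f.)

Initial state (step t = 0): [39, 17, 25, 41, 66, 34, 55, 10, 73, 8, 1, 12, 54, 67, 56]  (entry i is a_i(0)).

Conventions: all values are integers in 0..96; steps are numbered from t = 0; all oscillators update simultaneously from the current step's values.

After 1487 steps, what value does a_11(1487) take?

Answer: a_11(1487) = 61
Key observation: The state at step 15, [64, 64, 63, 63, 62, 62, 61, 61, 60, 60, 60, 61, 62, 63, 63], reappears at step 17: the system is in a cycle of period 2 from step 15 on.  Therefore the state at step 1487 equals the state at step 15 + ((1487 - 15) mod 2) = 15, which is [64, 64, 63, 63, 62, 62, 61, 61, 60, 60, 60, 61, 62, 63, 63].

Derivation:
t=0: [39, 17, 25, 41, 66, 34, 55, 10, 73, 8, 1, 12, 54, 67, 56]
t=1: [73, 30, 65, 33, 45, 62, 47, 59, 55, 41, 57, 51, 61, 68, 53]
t=2: [46, 53, 27, 61, 47, 69, 63, 70, 60, 67, 64, 65, 64, 66, 54]
t=3: [70, 42, 64, 43, 59, 66, 54, 62, 55, 61, 58, 59, 58, 64, 64]
t=4: [58, 57, 59, 62, 59, 67, 60, 69, 62, 67, 64, 65, 62, 62, 57]
t=5: [66, 65, 64, 64, 59, 64, 56, 62, 56, 60, 58, 60, 60, 64, 64]
t=6: [59, 59, 59, 62, 60, 66, 61, 67, 63, 66, 64, 64, 62, 61, 59]
t=7: [65, 65, 63, 64, 60, 63, 57, 61, 57, 60, 59, 60, 61, 63, 64]
t=8: [59, 59, 59, 62, 60, 65, 62, 66, 63, 65, 64, 64, 62, 61, 60]
t=9: [64, 65, 63, 64, 60, 62, 58, 61, 58, 60, 59, 60, 61, 63, 64]
t=10: [59, 60, 59, 62, 61, 64, 62, 65, 63, 65, 64, 64, 62, 61, 60]
t=11: [64, 64, 63, 63, 61, 62, 59, 61, 59, 60, 59, 60, 61, 63, 64]
t=12: [60, 60, 60, 61, 61, 63, 62, 64, 63, 64, 64, 64, 62, 61, 60]
t=13: [64, 64, 63, 63, 62, 62, 60, 61, 60, 60, 60, 60, 61, 63, 63]
t=14: [60, 60, 60, 61, 61, 62, 62, 63, 63, 64, 64, 63, 62, 61, 60]
t=15: [64, 64, 63, 63, 62, 62, 61, 61, 60, 60, 60, 61, 62, 63, 63]
t=16: [60, 60, 60, 61, 61, 62, 62, 63, 63, 64, 63, 63, 62, 61, 60]
t=17: [64, 64, 63, 63, 62, 62, 61, 61, 60, 60, 60, 61, 62, 63, 63]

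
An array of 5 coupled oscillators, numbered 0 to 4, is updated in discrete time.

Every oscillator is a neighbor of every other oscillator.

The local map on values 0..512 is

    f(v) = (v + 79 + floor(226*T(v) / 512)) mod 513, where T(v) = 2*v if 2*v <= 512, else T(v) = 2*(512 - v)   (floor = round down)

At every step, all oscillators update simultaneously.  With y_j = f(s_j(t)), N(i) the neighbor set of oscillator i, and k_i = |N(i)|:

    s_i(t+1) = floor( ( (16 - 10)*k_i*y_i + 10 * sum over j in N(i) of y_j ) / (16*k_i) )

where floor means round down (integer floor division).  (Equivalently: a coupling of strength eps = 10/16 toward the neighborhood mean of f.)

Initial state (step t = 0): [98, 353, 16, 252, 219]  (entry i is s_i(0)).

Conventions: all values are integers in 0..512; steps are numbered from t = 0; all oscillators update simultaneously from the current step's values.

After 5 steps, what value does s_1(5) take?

Simulating step by step:
t=0: [98, 353, 16, 252, 219]
t=1: [207, 163, 174, 159, 257]
t=2: [365, 347, 352, 345, 273]
t=3: [57, 57, 57, 57, 55]
t=4: [185, 185, 185, 185, 184]
t=5: [426, 426, 426, 426, 426]

Answer: s_1(5) = 426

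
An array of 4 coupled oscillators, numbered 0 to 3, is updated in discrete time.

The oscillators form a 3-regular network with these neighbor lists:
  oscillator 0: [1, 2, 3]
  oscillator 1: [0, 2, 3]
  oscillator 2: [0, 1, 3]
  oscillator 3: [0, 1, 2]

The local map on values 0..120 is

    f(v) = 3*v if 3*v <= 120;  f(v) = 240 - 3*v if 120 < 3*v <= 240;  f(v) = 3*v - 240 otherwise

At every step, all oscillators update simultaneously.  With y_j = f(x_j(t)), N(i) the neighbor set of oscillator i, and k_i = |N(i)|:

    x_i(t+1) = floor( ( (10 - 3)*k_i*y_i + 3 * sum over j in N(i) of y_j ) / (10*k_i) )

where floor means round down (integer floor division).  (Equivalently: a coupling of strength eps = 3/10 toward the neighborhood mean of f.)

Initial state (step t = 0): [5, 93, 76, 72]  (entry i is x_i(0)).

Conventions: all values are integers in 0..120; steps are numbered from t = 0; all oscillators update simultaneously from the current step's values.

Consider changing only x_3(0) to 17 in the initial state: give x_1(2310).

Answer: x_1(2310) = 60
Key observation: The state at step 16, [60, 60, 60, 60], reappears at step 17: the system is in a cycle of period 1 from step 16 on.  Therefore the state at step 2310 equals the state at step 16 + ((2310 - 16) mod 1) = 16, which is [60, 60, 60, 60].

Derivation:
t=0: [5, 93, 76, 17]
t=1: [20, 35, 18, 42]
t=2: [69, 96, 65, 101]
t=3: [38, 47, 45, 56]
t=4: [107, 98, 102, 82]
t=5: [69, 53, 60, 24]
t=6: [44, 73, 60, 67]
t=7: [87, 35, 58, 46]
t=8: [42, 92, 69, 90]
t=9: [89, 42, 41, 39]
t=10: [53, 105, 107, 107]
t=11: [80, 76, 80, 80]
t=12: [1, 8, 1, 1]
t=13: [5, 17, 5, 5]
t=14: [18, 40, 18, 18]
t=15: [60, 100, 60, 60]
t=16: [60, 60, 60, 60]
t=17: [60, 60, 60, 60]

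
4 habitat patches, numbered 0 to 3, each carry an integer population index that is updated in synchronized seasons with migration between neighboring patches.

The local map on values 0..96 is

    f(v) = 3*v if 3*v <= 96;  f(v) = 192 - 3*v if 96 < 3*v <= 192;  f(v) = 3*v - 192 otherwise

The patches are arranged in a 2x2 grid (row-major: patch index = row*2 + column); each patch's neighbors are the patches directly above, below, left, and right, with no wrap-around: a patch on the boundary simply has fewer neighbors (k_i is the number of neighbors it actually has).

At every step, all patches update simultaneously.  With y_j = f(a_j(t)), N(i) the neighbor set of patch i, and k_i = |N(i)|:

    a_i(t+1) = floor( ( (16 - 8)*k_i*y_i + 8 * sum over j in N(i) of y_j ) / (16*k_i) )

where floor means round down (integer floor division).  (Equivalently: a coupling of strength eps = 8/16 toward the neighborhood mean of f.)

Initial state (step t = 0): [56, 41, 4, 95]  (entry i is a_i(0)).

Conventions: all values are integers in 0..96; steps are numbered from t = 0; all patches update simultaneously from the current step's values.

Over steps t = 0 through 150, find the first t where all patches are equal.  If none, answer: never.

Answer: never
Key observation: The state at step 8 reappears at step 14 — the system is in a cycle of period 6 from step 8 on.  No step 0..14 is synchronized, and the cycle repeats forever, so no step up to 150 (or ever) has all patches equal.

Derivation:
t=0: [56, 41, 4, 95]  (not all equal)
t=1: [32, 63, 35, 66]  (not all equal)
t=2: [70, 27, 69, 25]  (not all equal)
t=3: [33, 63, 30, 61]  (not all equal)
t=4: [69, 27, 70, 27]  (not all equal)
t=5: [32, 64, 33, 65]  (not all equal)
t=6: [71, 24, 71, 24]  (not all equal)
t=7: [33, 59, 33, 59]  (not all equal)
t=8: [73, 34, 73, 34]  (not all equal)
t=9: [42, 74, 42, 74]  (not all equal)
t=10: [57, 39, 57, 39]  (not all equal)
t=11: [34, 61, 34, 61]  (not all equal)
t=12: [69, 29, 69, 29]  (not all equal)
t=13: [33, 69, 33, 69]  (not all equal)
t=14: [73, 34, 73, 34]  (not all equal)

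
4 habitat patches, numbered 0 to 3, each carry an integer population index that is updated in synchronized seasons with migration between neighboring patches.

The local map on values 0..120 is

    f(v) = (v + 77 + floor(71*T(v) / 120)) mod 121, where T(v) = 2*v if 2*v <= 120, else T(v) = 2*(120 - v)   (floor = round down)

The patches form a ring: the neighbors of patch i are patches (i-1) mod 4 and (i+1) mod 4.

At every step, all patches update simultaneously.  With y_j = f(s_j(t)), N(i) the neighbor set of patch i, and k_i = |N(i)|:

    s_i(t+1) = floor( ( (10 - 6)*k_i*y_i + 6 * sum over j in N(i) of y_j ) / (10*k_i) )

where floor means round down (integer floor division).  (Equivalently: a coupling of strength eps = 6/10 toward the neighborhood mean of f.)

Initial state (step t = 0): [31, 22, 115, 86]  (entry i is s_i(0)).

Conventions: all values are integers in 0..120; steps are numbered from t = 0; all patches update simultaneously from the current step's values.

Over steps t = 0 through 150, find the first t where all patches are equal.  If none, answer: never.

Simulating step by step:
t=0: [31, 22, 115, 86]  (not all equal)
t=1: [35, 31, 56, 62]  (not all equal)
t=2: [45, 42, 63, 67]  (not all equal)
t=3: [61, 60, 74, 76]  (not all equal)
t=4: [85, 85, 84, 84]  (not all equal)
t=5: [82, 82, 82, 82]  (all equal)

Answer: 5
Key observation: Synchronization is absorbing here: once all patches are equal they stay equal, and step 5 is the first all-equal step.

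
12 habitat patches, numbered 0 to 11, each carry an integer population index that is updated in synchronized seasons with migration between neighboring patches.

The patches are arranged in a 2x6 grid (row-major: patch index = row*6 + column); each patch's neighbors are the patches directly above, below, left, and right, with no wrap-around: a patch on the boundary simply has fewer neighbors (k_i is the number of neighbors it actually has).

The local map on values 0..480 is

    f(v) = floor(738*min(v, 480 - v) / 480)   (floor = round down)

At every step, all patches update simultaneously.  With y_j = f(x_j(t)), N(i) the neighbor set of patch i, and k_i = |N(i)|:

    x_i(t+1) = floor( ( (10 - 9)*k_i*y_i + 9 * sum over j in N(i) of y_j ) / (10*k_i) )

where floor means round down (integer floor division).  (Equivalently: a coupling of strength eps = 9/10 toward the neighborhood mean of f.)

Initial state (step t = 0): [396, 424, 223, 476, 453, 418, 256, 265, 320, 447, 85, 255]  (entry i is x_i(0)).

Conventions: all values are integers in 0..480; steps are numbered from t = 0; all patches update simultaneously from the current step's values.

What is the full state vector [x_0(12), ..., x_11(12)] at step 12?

Simulating step by step:
t=0: [396, 424, 223, 476, 453, 418, 256, 265, 320, 447, 85, 255]
t=1: [206, 248, 135, 130, 73, 183, 240, 235, 241, 119, 143, 135]
t=2: [357, 300, 297, 170, 220, 171, 341, 363, 261, 253, 172, 245]
t=3: [238, 222, 290, 316, 269, 340, 186, 265, 276, 293, 340, 272]
t=4: [318, 330, 301, 296, 237, 310, 341, 314, 304, 262, 300, 225]
t=5: [224, 256, 262, 320, 282, 345, 248, 239, 286, 281, 340, 276]
t=6: [349, 348, 299, 307, 230, 298, 355, 336, 331, 258, 298, 221]
t=7: [197, 230, 236, 318, 282, 339, 209, 209, 274, 266, 337, 285]
t=8: [333, 330, 311, 323, 235, 292, 312, 329, 335, 268, 301, 225]
t=9: [242, 238, 233, 307, 277, 346, 231, 236, 267, 253, 336, 288]
t=10: [360, 362, 322, 332, 238, 293, 362, 350, 353, 278, 308, 221]
t=11: [181, 205, 205, 297, 269, 345, 190, 187, 244, 236, 330, 281]
t=12: [300, 295, 318, 328, 247, 303, 283, 319, 325, 298, 320, 227]

Answer: [300, 295, 318, 328, 247, 303, 283, 319, 325, 298, 320, 227]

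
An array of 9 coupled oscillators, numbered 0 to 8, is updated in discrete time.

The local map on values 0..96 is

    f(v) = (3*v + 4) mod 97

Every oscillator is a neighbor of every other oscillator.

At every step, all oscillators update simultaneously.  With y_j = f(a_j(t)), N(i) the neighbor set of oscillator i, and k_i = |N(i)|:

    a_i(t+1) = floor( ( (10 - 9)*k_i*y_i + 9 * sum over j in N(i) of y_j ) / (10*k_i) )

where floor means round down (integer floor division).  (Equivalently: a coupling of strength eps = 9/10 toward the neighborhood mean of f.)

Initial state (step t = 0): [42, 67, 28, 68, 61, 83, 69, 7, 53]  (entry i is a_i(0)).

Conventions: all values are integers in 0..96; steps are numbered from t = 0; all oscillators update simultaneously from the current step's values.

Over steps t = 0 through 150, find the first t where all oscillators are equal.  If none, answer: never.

Simulating step by step:
t=0: [42, 67, 28, 68, 61, 83, 69, 7, 53]  (not all equal)
t=1: [44, 45, 44, 45, 44, 44, 45, 45, 44]  (not all equal)
t=2: [40, 40, 40, 40, 40, 40, 40, 40, 40]  (all equal)

Answer: 2
Key observation: Synchronization is absorbing here: once all oscillators are equal they stay equal, and step 2 is the first all-equal step.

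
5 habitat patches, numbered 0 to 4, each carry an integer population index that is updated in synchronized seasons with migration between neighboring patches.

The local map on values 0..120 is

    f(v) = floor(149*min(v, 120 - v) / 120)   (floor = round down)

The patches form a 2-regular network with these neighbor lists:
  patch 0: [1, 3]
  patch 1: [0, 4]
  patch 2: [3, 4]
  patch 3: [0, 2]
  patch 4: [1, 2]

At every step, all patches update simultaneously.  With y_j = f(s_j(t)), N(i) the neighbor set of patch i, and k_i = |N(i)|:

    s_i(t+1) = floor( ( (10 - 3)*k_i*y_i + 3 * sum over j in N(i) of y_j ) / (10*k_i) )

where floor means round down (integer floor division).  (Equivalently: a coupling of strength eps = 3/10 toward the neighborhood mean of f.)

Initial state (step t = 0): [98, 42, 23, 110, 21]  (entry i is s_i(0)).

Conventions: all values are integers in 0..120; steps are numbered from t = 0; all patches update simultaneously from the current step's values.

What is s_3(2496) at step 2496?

Simulating step by step:
t=0: [98, 42, 23, 110, 21]
t=1: [28, 44, 25, 16, 30]
t=2: [34, 48, 30, 23, 38]
t=3: [42, 54, 37, 31, 47]
t=4: [52, 63, 45, 41, 57]
t=5: [62, 69, 56, 52, 67]
t=6: [69, 64, 67, 65, 65]
t=7: [64, 67, 65, 66, 67]
t=8: [68, 65, 67, 67, 65]
t=9: [64, 67, 65, 64, 67]
t=10: [68, 65, 67, 68, 65]
t=11: [64, 67, 65, 64, 67]

Answer: s_3(2496) = 68
Key observation: The state at step 9, [64, 67, 65, 64, 67], reappears at step 11: the system is in a cycle of period 2 from step 9 on.  Therefore the state at step 2496 equals the state at step 9 + ((2496 - 9) mod 2) = 10, which is [68, 65, 67, 68, 65].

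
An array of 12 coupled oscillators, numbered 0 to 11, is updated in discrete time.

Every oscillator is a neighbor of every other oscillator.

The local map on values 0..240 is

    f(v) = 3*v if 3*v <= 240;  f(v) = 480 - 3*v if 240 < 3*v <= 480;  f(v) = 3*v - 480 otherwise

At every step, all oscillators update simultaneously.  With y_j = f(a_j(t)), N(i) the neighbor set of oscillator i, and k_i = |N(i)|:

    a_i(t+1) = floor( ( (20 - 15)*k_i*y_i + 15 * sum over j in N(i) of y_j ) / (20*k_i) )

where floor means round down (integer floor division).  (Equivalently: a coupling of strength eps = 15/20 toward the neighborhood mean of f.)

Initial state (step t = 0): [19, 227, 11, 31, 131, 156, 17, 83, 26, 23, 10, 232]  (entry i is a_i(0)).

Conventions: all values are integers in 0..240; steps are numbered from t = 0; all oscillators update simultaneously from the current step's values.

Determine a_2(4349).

Simulating step by step:
t=0: [19, 227, 11, 31, 131, 156, 17, 83, 26, 23, 10, 232]
t=1: [89, 115, 84, 95, 94, 81, 88, 120, 93, 91, 84, 118]
t=2: [195, 181, 198, 192, 193, 200, 196, 178, 193, 194, 198, 180]
t=3: [96, 88, 98, 94, 95, 99, 96, 87, 95, 95, 98, 88]
t=4: [196, 201, 195, 197, 197, 195, 196, 201, 197, 197, 195, 201]
t=5: [111, 114, 110, 111, 111, 110, 111, 114, 111, 111, 110, 114]
t=6: [145, 144, 146, 145, 145, 146, 145, 144, 145, 145, 146, 144]
t=7: [45, 45, 44, 45, 45, 44, 45, 45, 45, 45, 44, 45]
t=8: [134, 134, 133, 134, 134, 133, 134, 134, 134, 134, 133, 134]
t=9: [78, 78, 79, 78, 78, 79, 78, 78, 78, 78, 79, 78]
t=10: [234, 234, 235, 234, 234, 235, 234, 234, 234, 234, 235, 234]
t=11: [222, 222, 223, 222, 222, 223, 222, 222, 222, 222, 223, 222]
t=12: [186, 186, 187, 186, 186, 187, 186, 186, 186, 186, 187, 186]
t=13: [78, 78, 79, 78, 78, 79, 78, 78, 78, 78, 79, 78]

Answer: a_2(4349) = 79
Key observation: The state at step 9, [78, 78, 79, 78, 78, 79, 78, 78, 78, 78, 79, 78], reappears at step 13: the system is in a cycle of period 4 from step 9 on.  Therefore the state at step 4349 equals the state at step 9 + ((4349 - 9) mod 4) = 9, which is [78, 78, 79, 78, 78, 79, 78, 78, 78, 78, 79, 78].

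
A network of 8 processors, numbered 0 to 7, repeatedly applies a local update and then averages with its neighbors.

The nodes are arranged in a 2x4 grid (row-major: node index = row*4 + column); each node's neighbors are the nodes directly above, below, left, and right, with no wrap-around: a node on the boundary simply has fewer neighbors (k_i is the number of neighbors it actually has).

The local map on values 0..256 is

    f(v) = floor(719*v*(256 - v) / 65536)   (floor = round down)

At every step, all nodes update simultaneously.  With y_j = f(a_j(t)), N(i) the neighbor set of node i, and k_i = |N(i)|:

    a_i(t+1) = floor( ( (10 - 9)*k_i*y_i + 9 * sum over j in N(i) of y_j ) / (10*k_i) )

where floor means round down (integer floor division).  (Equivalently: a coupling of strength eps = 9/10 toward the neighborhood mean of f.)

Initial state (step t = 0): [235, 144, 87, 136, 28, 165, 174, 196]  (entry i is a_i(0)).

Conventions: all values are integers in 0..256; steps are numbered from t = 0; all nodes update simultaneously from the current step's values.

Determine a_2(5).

Answer: a_2(5) = 161

Derivation:
t=0: [235, 144, 87, 136, 28, 165, 174, 196]
t=1: [116, 131, 169, 148, 105, 137, 151, 163]
t=2: [176, 173, 174, 164, 177, 175, 168, 173]
t=3: [154, 155, 160, 157, 154, 157, 156, 162]
t=4: [171, 170, 170, 167, 171, 171, 168, 170]
t=5: [159, 159, 161, 160, 159, 160, 159, 162]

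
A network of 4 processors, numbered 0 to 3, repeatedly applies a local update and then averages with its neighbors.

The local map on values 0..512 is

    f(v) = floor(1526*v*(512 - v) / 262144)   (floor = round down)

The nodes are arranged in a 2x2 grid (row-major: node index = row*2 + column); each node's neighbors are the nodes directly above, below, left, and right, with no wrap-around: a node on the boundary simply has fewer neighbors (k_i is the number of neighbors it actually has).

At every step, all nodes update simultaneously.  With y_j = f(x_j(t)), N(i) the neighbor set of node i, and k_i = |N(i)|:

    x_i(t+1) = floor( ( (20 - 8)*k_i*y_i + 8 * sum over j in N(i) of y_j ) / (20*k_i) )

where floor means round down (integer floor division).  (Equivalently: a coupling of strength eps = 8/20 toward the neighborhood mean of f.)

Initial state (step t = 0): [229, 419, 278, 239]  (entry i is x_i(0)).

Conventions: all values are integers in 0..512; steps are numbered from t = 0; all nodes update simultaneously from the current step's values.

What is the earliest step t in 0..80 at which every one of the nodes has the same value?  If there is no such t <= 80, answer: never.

Simulating step by step:
t=0: [229, 419, 278, 239]  (not all equal)
t=1: [347, 286, 378, 348]  (not all equal)
t=2: [333, 358, 309, 333]  (not all equal)
t=3: [344, 330, 357, 344]  (not all equal)
t=4: [335, 343, 327, 335]  (not all equal)
t=5: [344, 340, 349, 344]  (not all equal)
t=6: [335, 338, 333, 335]  (not all equal)
t=7: [344, 343, 345, 344]  (not all equal)
t=8: [336, 336, 335, 336]  (not all equal)
t=9: [344, 344, 344, 344]  (all equal)

Answer: 9
Key observation: Synchronization is absorbing here: once all nodes are equal they stay equal, and step 9 is the first all-equal step.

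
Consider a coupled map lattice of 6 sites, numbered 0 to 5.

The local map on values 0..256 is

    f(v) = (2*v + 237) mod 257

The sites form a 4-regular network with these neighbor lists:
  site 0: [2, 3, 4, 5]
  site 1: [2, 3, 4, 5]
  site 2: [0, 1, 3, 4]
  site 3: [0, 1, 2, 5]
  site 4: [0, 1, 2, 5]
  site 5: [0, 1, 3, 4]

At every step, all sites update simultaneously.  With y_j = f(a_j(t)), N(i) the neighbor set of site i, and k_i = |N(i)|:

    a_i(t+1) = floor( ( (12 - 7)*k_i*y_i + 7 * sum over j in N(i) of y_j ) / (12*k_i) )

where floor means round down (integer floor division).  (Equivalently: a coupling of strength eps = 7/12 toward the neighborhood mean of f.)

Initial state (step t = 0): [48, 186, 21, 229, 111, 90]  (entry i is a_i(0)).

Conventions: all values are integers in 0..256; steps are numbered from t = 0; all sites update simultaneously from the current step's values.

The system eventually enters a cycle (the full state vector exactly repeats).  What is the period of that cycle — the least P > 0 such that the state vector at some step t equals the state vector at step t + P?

Simulating step by step:
t=0: [48, 186, 21, 229, 111, 90]
t=1: [114, 121, 89, 126, 135, 147]
t=2: [182, 188, 198, 184, 192, 140]
t=3: [82, 87, 105, 82, 89, 57]
t=4: [145, 149, 166, 144, 150, 126]
t=5: [52, 55, 32, 51, 56, 106]
t=6: [94, 97, 69, 93, 98, 130]
t=7: [172, 174, 148, 171, 175, 199]
t=8: [68, 70, 48, 67, 70, 90]
t=9: [116, 118, 100, 116, 118, 135]
t=10: [213, 215, 199, 213, 215, 229]
t=11: [150, 151, 138, 150, 151, 163]
t=12: [61, 61, 120, 61, 61, 34]
t=13: [111, 111, 151, 111, 111, 79]
t=14: [166, 166, 128, 166, 166, 175]
t=15: [84, 84, 130, 84, 84, 62]
t=16: [155, 155, 186, 155, 155, 129]
t=17: [71, 71, 58, 71, 71, 118]
t=18: [131, 131, 111, 131, 131, 161]
t=19: [207, 207, 225, 207, 207, 159]
t=20: [128, 128, 152, 128, 128, 97]
t=21: [196, 196, 148, 196, 196, 210]
t=22: [105, 105, 75, 105, 105, 126]
t=23: [187, 187, 165, 187, 187, 207]
t=24: [96, 96, 78, 96, 96, 113]
t=25: [171, 171, 157, 171, 171, 186]
t=26: [65, 65, 53, 65, 65, 77]
t=27: [110, 110, 100, 110, 110, 120]
t=28: [200, 200, 191, 200, 200, 208]
t=29: [122, 122, 115, 122, 122, 129]
t=30: [224, 224, 218, 224, 224, 229]
t=31: [170, 170, 166, 170, 170, 175]
t=32: [63, 63, 59, 63, 63, 67]
t=33: [106, 106, 102, 106, 106, 109]
t=34: [191, 191, 188, 191, 191, 194]
t=35: [105, 105, 102, 105, 105, 107]
t=36: [189, 189, 187, 189, 189, 191]
t=37: [101, 101, 99, 101, 101, 102]
t=38: [181, 181, 180, 181, 181, 182]
t=39: [85, 85, 84, 85, 85, 85]
t=40: [149, 149, 149, 149, 149, 150]
t=41: [21, 21, 21, 21, 21, 21]
t=42: [22, 22, 22, 22, 22, 22]
t=43: [24, 24, 24, 24, 24, 24]
t=44: [28, 28, 28, 28, 28, 28]
t=45: [36, 36, 36, 36, 36, 36]
t=46: [52, 52, 52, 52, 52, 52]
t=47: [84, 84, 84, 84, 84, 84]
t=48: [148, 148, 148, 148, 148, 148]
t=49: [19, 19, 19, 19, 19, 19]
t=50: [18, 18, 18, 18, 18, 18]
t=51: [16, 16, 16, 16, 16, 16]
t=52: [12, 12, 12, 12, 12, 12]
t=53: [4, 4, 4, 4, 4, 4]
t=54: [245, 245, 245, 245, 245, 245]
t=55: [213, 213, 213, 213, 213, 213]
t=56: [149, 149, 149, 149, 149, 149]
t=57: [21, 21, 21, 21, 21, 21]

Answer: 16
Key observation: The state at step 41, [21, 21, 21, 21, 21, 21], reappears at step 57 — and no state repeats earlier — so the cycle the system enters has period 16.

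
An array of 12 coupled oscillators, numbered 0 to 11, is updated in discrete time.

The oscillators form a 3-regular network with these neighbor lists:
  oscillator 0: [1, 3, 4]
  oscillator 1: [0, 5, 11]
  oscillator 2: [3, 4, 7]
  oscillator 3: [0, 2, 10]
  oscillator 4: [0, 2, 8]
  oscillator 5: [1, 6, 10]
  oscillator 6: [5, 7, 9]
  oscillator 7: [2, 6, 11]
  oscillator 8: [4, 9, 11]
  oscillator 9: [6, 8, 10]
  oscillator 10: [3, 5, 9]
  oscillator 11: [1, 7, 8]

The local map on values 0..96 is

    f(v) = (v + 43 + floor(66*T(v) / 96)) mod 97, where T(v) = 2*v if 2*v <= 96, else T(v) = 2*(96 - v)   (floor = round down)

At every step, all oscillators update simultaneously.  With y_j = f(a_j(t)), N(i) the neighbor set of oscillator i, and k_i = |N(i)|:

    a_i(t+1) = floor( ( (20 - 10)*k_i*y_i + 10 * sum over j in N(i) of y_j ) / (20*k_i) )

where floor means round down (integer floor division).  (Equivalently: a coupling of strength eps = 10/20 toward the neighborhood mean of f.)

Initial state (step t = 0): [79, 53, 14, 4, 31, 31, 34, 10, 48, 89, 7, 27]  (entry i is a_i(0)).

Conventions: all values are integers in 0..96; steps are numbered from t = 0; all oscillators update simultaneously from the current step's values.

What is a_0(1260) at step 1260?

Simulating step by step:
t=0: [79, 53, 14, 4, 31, 31, 34, 10, 48, 89, 7, 27]
t=1: [45, 41, 60, 56, 40, 33, 34, 51, 42, 46, 48, 35]
t=2: [49, 39, 53, 56, 45, 33, 35, 47, 43, 49, 52, 38]
t=3: [54, 38, 56, 57, 53, 32, 37, 49, 48, 52, 52, 41]
t=4: [53, 38, 57, 56, 58, 32, 39, 51, 56, 54, 51, 47]
t=5: [53, 40, 56, 57, 56, 33, 41, 54, 56, 54, 51, 53]
t=6: [54, 43, 56, 56, 57, 35, 44, 54, 57, 54, 51, 54]
t=7: [55, 47, 56, 57, 56, 40, 48, 55, 56, 55, 52, 55]
t=8: [56, 54, 56, 56, 57, 49, 55, 57, 57, 57, 54, 57]
t=9: [56, 57, 56, 57, 56, 58, 57, 56, 56, 56, 57, 56]
t=10: [56, 56, 56, 56, 57, 56, 56, 56, 57, 56, 56, 56]
t=11: [56, 57, 56, 57, 56, 57, 57, 57, 56, 56, 57, 56]
t=12: [56, 56, 56, 56, 57, 56, 56, 56, 57, 56, 56, 56]

Answer: a_0(1260) = 56
Key observation: The state at step 10, [56, 56, 56, 56, 57, 56, 56, 56, 57, 56, 56, 56], reappears at step 12: the system is in a cycle of period 2 from step 10 on.  Therefore the state at step 1260 equals the state at step 10 + ((1260 - 10) mod 2) = 10, which is [56, 56, 56, 56, 57, 56, 56, 56, 57, 56, 56, 56].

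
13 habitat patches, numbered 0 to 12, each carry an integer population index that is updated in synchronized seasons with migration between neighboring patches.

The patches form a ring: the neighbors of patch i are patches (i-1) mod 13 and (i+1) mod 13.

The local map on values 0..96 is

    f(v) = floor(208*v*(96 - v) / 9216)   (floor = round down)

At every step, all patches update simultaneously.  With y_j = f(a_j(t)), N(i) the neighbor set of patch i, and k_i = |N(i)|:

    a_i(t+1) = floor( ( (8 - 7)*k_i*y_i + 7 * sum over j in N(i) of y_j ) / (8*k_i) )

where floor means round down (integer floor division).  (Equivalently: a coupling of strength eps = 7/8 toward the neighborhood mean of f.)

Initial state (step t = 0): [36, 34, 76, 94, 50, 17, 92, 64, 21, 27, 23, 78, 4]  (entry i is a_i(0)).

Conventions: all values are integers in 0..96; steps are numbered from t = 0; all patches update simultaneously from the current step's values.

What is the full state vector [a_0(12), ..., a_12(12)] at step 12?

Simulating step by step:
t=0: [36, 34, 76, 94, 50, 17, 92, 64, 21, 27, 23, 78, 4]
t=1: [30, 41, 26, 37, 21, 29, 34, 24, 42, 36, 36, 23, 35]
t=2: [48, 43, 48, 39, 44, 41, 41, 47, 44, 49, 43, 46, 41]
t=3: [50, 51, 50, 51, 50, 50, 50, 50, 51, 51, 51, 50, 51]
t=4: [51, 51, 51, 51, 51, 51, 51, 51, 51, 51, 51, 51, 51]
t=5: [51, 51, 51, 51, 51, 51, 51, 51, 51, 51, 51, 51, 51]
t=6: [51, 51, 51, 51, 51, 51, 51, 51, 51, 51, 51, 51, 51]
t=7: [51, 51, 51, 51, 51, 51, 51, 51, 51, 51, 51, 51, 51]
t=8: [51, 51, 51, 51, 51, 51, 51, 51, 51, 51, 51, 51, 51]
t=9: [51, 51, 51, 51, 51, 51, 51, 51, 51, 51, 51, 51, 51]
t=10: [51, 51, 51, 51, 51, 51, 51, 51, 51, 51, 51, 51, 51]
t=11: [51, 51, 51, 51, 51, 51, 51, 51, 51, 51, 51, 51, 51]
t=12: [51, 51, 51, 51, 51, 51, 51, 51, 51, 51, 51, 51, 51]

Answer: [51, 51, 51, 51, 51, 51, 51, 51, 51, 51, 51, 51, 51]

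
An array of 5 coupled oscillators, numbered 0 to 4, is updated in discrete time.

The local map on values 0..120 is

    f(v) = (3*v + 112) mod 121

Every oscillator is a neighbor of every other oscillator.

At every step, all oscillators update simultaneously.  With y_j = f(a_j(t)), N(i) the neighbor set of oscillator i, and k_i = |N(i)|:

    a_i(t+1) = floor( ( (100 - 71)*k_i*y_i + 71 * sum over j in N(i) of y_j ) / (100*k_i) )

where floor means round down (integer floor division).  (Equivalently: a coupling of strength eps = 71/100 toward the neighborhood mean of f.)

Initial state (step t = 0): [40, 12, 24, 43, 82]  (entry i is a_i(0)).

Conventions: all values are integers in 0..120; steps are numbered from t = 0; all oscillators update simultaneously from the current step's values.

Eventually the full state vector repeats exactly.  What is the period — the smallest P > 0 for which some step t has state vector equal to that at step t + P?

Answer: 5
Key observation: The state at step 6, [49, 49, 49, 49, 49], reappears at step 11 — and no state repeats earlier — so the cycle the system enters has period 5.

Derivation:
t=0: [40, 12, 24, 43, 82]
t=1: [90, 80, 84, 91, 90]
t=2: [32, 42, 30, 32, 32]
t=3: [91, 94, 90, 91, 91]
t=4: [23, 24, 22, 23, 23]
t=5: [60, 60, 59, 60, 60]
t=6: [49, 49, 49, 49, 49]
t=7: [17, 17, 17, 17, 17]
t=8: [42, 42, 42, 42, 42]
t=9: [117, 117, 117, 117, 117]
t=10: [100, 100, 100, 100, 100]
t=11: [49, 49, 49, 49, 49]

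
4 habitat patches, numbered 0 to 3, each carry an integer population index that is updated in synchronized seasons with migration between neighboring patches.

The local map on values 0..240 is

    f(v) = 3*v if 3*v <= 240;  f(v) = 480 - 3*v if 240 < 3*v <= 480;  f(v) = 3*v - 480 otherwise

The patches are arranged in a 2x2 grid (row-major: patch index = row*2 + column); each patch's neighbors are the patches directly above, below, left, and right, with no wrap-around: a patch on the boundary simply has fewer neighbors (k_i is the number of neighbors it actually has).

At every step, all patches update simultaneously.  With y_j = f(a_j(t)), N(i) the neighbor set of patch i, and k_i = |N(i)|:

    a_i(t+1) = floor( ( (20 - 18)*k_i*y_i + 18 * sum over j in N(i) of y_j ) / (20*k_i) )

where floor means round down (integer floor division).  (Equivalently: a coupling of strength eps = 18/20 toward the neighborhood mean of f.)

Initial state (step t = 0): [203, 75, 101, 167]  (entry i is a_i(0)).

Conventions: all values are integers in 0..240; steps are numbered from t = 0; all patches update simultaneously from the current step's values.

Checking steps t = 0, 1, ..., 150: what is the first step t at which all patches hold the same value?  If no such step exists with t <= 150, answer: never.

Answer: 9
Key observation: Synchronization is absorbing here: once all patches are equal they stay equal, and step 9 is the first all-equal step.

Derivation:
t=0: [203, 75, 101, 167]  (not all equal)
t=1: [193, 90, 85, 183]  (not all equal)
t=2: [205, 96, 98, 202]  (not all equal)
t=3: [183, 136, 136, 182]  (not all equal)
t=4: [71, 67, 67, 71]  (not all equal)
t=5: [202, 211, 211, 202]  (not all equal)
t=6: [150, 128, 128, 150]  (not all equal)
t=7: [89, 36, 36, 89]  (not all equal)
t=8: [118, 202, 202, 118]  (not all equal)
t=9: [126, 126, 126, 126]  (all equal)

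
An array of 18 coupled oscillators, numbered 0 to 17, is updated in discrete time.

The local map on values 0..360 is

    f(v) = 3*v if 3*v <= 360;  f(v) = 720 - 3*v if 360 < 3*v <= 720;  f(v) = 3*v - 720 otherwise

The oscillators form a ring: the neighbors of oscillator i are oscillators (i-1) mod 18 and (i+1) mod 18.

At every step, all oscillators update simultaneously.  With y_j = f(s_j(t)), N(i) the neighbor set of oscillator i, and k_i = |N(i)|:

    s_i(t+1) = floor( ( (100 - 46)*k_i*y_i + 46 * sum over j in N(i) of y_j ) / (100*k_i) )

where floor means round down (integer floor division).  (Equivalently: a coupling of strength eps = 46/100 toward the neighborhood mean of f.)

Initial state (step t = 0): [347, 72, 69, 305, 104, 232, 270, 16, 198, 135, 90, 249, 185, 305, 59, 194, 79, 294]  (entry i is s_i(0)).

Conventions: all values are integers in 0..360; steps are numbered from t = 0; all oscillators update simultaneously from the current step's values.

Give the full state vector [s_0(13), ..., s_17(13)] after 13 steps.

Answer: [112, 65, 123, 263, 295, 311, 320, 290, 295, 276, 207, 88, 96, 258, 317, 285, 248, 164]

Derivation:
t=0: [347, 72, 69, 305, 104, 232, 270, 16, 198, 135, 90, 249, 185, 305, 59, 194, 79, 294]
t=1: [260, 238, 206, 224, 218, 105, 65, 75, 151, 261, 224, 114, 140, 183, 172, 169, 196, 215]
t=2: [51, 40, 67, 64, 119, 230, 229, 227, 210, 106, 119, 264, 279, 208, 198, 192, 137, 84]
t=3: [168, 146, 180, 232, 243, 105, 33, 49, 130, 274, 282, 147, 101, 107, 123, 177, 257, 242]
t=4: [182, 243, 167, 56, 82, 194, 159, 178, 235, 159, 155, 249, 301, 323, 306, 194, 72, 64]
t=5: [140, 95, 158, 197, 203, 186, 205, 159, 106, 193, 199, 115, 162, 222, 195, 169, 192, 193]
t=6: [259, 279, 228, 151, 126, 137, 149, 228, 260, 177, 178, 268, 218, 114, 134, 179, 159, 178]
t=7: [100, 84, 107, 231, 317, 308, 226, 96, 84, 158, 163, 103, 133, 273, 292, 227, 216, 169]
t=8: [268, 278, 237, 141, 177, 172, 135, 223, 258, 243, 252, 293, 267, 163, 115, 73, 96, 200]
t=9: [99, 82, 99, 205, 217, 226, 228, 112, 42, 25, 58, 112, 133, 222, 289, 263, 233, 150]
t=10: [279, 269, 241, 140, 71, 46, 106, 218, 162, 109, 188, 295, 263, 136, 107, 75, 89, 218]
t=11: [98, 74, 90, 211, 215, 196, 218, 162, 216, 266, 197, 140, 146, 258, 296, 256, 211, 123]
t=12: [290, 249, 216, 126, 90, 103, 119, 158, 110, 88, 156, 256, 233, 132, 114, 84, 138, 277]
t=13: [112, 65, 123, 263, 295, 311, 320, 290, 295, 276, 207, 88, 96, 258, 317, 285, 248, 164]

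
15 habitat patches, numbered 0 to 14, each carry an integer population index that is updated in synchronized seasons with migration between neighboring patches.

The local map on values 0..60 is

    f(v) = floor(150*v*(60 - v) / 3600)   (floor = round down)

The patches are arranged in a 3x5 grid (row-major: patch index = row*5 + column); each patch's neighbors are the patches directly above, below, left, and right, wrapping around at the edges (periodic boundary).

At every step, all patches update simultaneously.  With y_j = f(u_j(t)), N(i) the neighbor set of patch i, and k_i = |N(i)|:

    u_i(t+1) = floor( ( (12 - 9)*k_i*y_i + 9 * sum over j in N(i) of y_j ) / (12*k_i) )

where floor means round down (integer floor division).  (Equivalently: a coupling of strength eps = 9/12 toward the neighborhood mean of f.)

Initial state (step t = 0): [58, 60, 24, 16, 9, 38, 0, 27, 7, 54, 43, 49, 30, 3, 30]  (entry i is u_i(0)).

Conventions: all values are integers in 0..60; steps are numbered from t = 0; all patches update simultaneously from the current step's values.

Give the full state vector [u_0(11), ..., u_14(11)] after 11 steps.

Answer: [36, 36, 36, 36, 36, 36, 36, 36, 36, 36, 36, 36, 36, 36, 36]

Derivation:
t=0: [58, 60, 24, 16, 9, 38, 0, 27, 7, 54, 43, 49, 30, 3, 30]
t=1: [16, 11, 28, 21, 20, 17, 17, 25, 19, 22, 25, 18, 28, 23, 22]
t=2: [29, 29, 33, 34, 32, 31, 29, 34, 34, 32, 32, 31, 35, 34, 34]
t=3: [37, 37, 36, 36, 36, 37, 36, 36, 36, 36, 36, 36, 36, 36, 36]
t=4: [35, 35, 35, 36, 35, 35, 35, 36, 36, 35, 35, 35, 36, 36, 36]
t=5: [36, 36, 36, 36, 36, 36, 36, 36, 36, 36, 36, 36, 36, 36, 36]
t=6: [36, 36, 36, 36, 36, 36, 36, 36, 36, 36, 36, 36, 36, 36, 36]
t=7: [36, 36, 36, 36, 36, 36, 36, 36, 36, 36, 36, 36, 36, 36, 36]
t=8: [36, 36, 36, 36, 36, 36, 36, 36, 36, 36, 36, 36, 36, 36, 36]
t=9: [36, 36, 36, 36, 36, 36, 36, 36, 36, 36, 36, 36, 36, 36, 36]
t=10: [36, 36, 36, 36, 36, 36, 36, 36, 36, 36, 36, 36, 36, 36, 36]
t=11: [36, 36, 36, 36, 36, 36, 36, 36, 36, 36, 36, 36, 36, 36, 36]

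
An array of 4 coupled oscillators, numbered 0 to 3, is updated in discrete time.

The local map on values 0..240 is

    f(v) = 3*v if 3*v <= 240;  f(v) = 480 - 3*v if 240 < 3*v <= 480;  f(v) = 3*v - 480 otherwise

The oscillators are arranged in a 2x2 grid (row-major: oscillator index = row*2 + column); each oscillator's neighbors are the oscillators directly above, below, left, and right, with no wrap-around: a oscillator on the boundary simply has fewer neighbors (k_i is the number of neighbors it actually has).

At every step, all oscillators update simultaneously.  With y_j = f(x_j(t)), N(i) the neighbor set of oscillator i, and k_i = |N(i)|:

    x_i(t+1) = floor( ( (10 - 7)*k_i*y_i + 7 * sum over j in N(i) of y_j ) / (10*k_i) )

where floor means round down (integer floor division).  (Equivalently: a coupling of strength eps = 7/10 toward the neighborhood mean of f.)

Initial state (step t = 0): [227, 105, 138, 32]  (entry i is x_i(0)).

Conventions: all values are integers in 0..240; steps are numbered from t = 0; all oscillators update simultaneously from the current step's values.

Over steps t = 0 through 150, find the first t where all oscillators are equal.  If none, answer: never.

Answer: 25
Key observation: Synchronization is absorbing here: once all oscillators are equal they stay equal, and step 25 is the first all-equal step.

Derivation:
t=0: [227, 105, 138, 32]  (not all equal)
t=1: [141, 153, 123, 109]  (not all equal)
t=2: [63, 79, 106, 92]  (not all equal)
t=3: [196, 208, 186, 200]  (not all equal)
t=4: [110, 123, 103, 113]  (not all equal)
t=5: [143, 135, 153, 141]  (not all equal)
t=6: [48, 60, 44, 50]  (not all equal)
t=7: [152, 156, 142, 154]  (not all equal)
t=8: [30, 18, 30, 28]  (not all equal)
t=9: [77, 77, 87, 75]  (not all equal)
t=10: [226, 228, 225, 225]  (not all equal)
t=11: [199, 198, 196, 198]  (not all equal)
t=12: [112, 115, 113, 111]  (not all equal)
t=13: [139, 142, 144, 140]  (not all equal)
t=14: [54, 59, 57, 53]  (not all equal)
t=15: [170, 165, 163, 169]  (not all equal)
t=16: [17, 24, 22, 16]  (not all equal)
t=17: [63, 56, 54, 62]  (not all equal)
t=18: [172, 181, 179, 171]  (not all equal)
t=19: [52, 43, 41, 51]  (not all equal)
t=20: [135, 146, 145, 134]  (not all equal)
t=21: [52, 66, 67, 53]  (not all equal)
t=22: [186, 169, 170, 187]  (not all equal)
t=23: [43, 63, 64, 44]  (not all equal)
t=24: [172, 148, 148, 172]  (not all equal)
t=25: [36, 36, 36, 36]  (all equal)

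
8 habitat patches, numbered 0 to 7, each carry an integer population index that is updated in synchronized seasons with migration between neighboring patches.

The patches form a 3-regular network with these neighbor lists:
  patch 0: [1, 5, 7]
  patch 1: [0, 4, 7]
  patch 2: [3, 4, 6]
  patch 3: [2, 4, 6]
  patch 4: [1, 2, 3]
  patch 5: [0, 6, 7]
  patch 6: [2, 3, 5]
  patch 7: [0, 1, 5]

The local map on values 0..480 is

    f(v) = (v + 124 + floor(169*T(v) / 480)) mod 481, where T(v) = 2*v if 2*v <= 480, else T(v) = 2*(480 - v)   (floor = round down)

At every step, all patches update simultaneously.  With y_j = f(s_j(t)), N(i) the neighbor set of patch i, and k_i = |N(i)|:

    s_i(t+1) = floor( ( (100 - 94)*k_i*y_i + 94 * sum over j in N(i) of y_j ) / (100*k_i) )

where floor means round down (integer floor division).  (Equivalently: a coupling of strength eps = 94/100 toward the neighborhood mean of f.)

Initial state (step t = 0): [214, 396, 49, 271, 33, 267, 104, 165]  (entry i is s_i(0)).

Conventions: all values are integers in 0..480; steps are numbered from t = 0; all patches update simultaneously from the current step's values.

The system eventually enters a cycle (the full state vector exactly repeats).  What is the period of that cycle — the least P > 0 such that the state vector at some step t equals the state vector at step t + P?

Answer: 15
Key observation: The state at step 17, [217, 423, 296, 296, 84, 423, 84, 217], reappears at step 32 — and no state repeats earlier — so the cycle the system enters has period 15.

Derivation:
t=0: [214, 396, 49, 271, 33, 267, 104, 165]
t=1: [176, 191, 182, 219, 125, 226, 120, 75]
t=2: [253, 343, 239, 345, 301, 315, 169, 297]
t=3: [73, 65, 180, 171, 71, 172, 89, 70]
t=4: [295, 244, 318, 322, 352, 265, 411, 296]
t=5: [60, 72, 86, 86, 69, 78, 71, 60]
t=6: [241, 231, 252, 252, 260, 233, 264, 241]
t=7: [43, 52, 56, 56, 49, 53, 50, 43]
t=8: [207, 201, 212, 212, 216, 201, 216, 207]
t=9: [469, 329, 8, 8, 149, 329, 149, 469]
t=10: [93, 197, 287, 287, 132, 197, 132, 93]
t=11: [392, 313, 242, 242, 205, 313, 205, 392]
t=12: [81, 212, 315, 315, 83, 212, 83, 81]
t=13: [100, 247, 193, 193, 63, 247, 63, 100]
t=14: [143, 259, 313, 313, 314, 259, 314, 143]
t=15: [172, 256, 73, 73, 67, 256, 67, 172]
t=16: [190, 339, 241, 241, 187, 339, 187, 190]
t=17: [217, 423, 296, 296, 84, 423, 84, 217]
t=18: [70, 97, 192, 192, 91, 97, 91, 70]
t=19: [271, 257, 343, 343, 389, 257, 389, 271]
t=20: [58, 71, 90, 90, 75, 71, 75, 58]
t=21: [235, 232, 260, 260, 265, 232, 265, 235]
t=22: [39, 47, 58, 58, 51, 47, 51, 39]
t=23: [198, 197, 214, 214, 215, 197, 215, 198]
t=24: [459, 319, 8, 8, 148, 319, 148, 459]
t=25: [90, 195, 286, 286, 131, 195, 131, 90]
t=26: [389, 309, 241, 241, 204, 309, 204, 389]
t=27: [80, 212, 314, 314, 83, 212, 83, 80]
t=28: [99, 246, 193, 193, 62, 246, 62, 99]
t=29: [142, 257, 312, 312, 313, 257, 313, 142]
t=30: [171, 255, 73, 73, 67, 255, 67, 171]
t=31: [190, 338, 241, 241, 187, 338, 187, 190]
t=32: [217, 423, 296, 296, 84, 423, 84, 217]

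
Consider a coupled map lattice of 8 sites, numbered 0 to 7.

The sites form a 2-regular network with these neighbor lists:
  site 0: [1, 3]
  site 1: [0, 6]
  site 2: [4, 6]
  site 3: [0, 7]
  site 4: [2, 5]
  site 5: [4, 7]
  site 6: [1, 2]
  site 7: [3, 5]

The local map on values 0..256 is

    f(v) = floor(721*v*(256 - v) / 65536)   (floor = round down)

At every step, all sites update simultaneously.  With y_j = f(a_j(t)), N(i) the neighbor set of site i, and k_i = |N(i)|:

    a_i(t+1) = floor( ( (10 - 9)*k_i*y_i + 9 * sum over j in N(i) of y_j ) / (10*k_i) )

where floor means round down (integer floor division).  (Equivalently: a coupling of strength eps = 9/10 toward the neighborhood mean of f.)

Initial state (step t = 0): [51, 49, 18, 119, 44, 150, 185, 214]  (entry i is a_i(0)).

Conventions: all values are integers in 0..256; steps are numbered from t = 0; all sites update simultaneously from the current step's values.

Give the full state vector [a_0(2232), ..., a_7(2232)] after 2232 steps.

Simulating step by step:
t=0: [51, 49, 18, 119, 44, 150, 185, 214]
t=1: [142, 127, 115, 113, 109, 107, 85, 168]
t=2: [178, 169, 168, 170, 176, 169, 177, 174]
t=3: [159, 153, 154, 154, 160, 155, 160, 160]
t=4: [172, 168, 168, 168, 171, 168, 172, 171]
t=5: [161, 158, 158, 158, 161, 159, 161, 161]
t=6: [169, 168, 168, 168, 169, 168, 169, 169]
t=7: [161, 161, 161, 161, 161, 161, 161, 161]
t=8: [168, 168, 168, 168, 168, 168, 168, 168]
t=9: [162, 162, 162, 162, 162, 162, 162, 162]
t=10: [167, 167, 167, 167, 167, 167, 167, 167]
t=11: [163, 163, 163, 163, 163, 163, 163, 163]
t=12: [166, 166, 166, 166, 166, 166, 166, 166]
t=13: [164, 164, 164, 164, 164, 164, 164, 164]
t=14: [165, 165, 165, 165, 165, 165, 165, 165]
t=15: [165, 165, 165, 165, 165, 165, 165, 165]

Answer: [165, 165, 165, 165, 165, 165, 165, 165]
Key observation: The state at step 14, [165, 165, 165, 165, 165, 165, 165, 165], reappears at step 15: the system is in a cycle of period 1 from step 14 on.  Therefore the state at step 2232 equals the state at step 14 + ((2232 - 14) mod 1) = 14, which is [165, 165, 165, 165, 165, 165, 165, 165].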